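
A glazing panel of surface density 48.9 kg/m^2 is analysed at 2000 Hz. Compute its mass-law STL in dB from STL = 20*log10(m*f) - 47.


Mass law: STL = 20 * log10(m * f) - 47
  m * f = 48.9 * 2000 = 97800
  log10(97800) = 4.99034
  STL = 20 * 4.99034 - 47 = 99.8068 - 47 = 52.8 dB

52.8 dB


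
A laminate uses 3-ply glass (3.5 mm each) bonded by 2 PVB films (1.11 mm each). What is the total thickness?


Total thickness = glass contribution + PVB contribution
  Glass: 3 * 3.5 = 10.5 mm
  PVB: 2 * 1.11 = 2.22 mm
  Total = 10.5 + 2.22 = 12.72 mm

12.72 mm


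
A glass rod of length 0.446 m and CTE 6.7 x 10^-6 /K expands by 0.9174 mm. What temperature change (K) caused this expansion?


Rearrange dL = alpha * L0 * dT for dT:
  dT = dL / (alpha * L0)
  dL (m) = 0.9174 / 1000 = 0.0009174
  dT = 0.0009174 / ((6.7 x 10^-6) * 0.446) = 307.0 K

307.0 K


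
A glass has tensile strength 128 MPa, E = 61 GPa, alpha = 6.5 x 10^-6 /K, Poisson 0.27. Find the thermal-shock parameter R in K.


Thermal shock resistance: R = sigma * (1 - nu) / (E * alpha)
  Numerator = 128 * (1 - 0.27) = 93.44
  Denominator = 61 * 1000 * (6.5 x 10^-6) = 0.3965
  R = 93.44 / 0.3965 = 235.7 K

235.7 K


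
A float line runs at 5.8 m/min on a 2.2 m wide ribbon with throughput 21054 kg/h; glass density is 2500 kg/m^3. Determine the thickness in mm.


Ribbon cross-section from mass balance:
  Volume rate = throughput / density = 21054 / 2500 = 8.4216 m^3/h
  thickness = volume rate / (speed * 60 * width), i.e.
  thickness = throughput / (60 * speed * width * density) * 1000
  thickness = 21054 / (60 * 5.8 * 2.2 * 2500) * 1000 = 11.0 mm

11.0 mm


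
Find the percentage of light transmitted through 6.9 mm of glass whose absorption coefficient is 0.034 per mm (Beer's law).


Beer-Lambert law: T = exp(-alpha * thickness)
  exponent = -0.034 * 6.9 = -0.2346
  T = exp(-0.2346) = 0.7909
  Percentage = 0.7909 * 100 = 79.09%

79.09%


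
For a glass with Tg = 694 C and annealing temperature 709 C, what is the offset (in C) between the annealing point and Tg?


Offset = T_anneal - Tg:
  offset = 709 - 694 = 15 C

15 C


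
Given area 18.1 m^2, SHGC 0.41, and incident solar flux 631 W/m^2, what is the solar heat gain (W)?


Solar heat gain: Q = Area * SHGC * Irradiance
  Q = 18.1 * 0.41 * 631 = 4682.7 W

4682.7 W


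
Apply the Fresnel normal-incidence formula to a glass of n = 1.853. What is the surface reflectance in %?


Fresnel reflectance at normal incidence:
  R = ((n - 1)/(n + 1))^2
  (n - 1)/(n + 1) = (1.853 - 1)/(1.853 + 1) = 0.298984
  R = 0.298984^2 = 0.0893914
  R(%) = 0.0893914 * 100 = 8.939%

8.939%


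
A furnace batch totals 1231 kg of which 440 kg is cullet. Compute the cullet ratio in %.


Cullet ratio = (cullet mass / total batch mass) * 100
  Ratio = 440 / 1231 * 100 = 35.74%

35.74%


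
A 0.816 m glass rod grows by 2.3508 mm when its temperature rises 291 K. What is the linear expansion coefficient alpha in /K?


Rearrange dL = alpha * L0 * dT for alpha:
  alpha = dL / (L0 * dT)
  alpha = (2.3508 / 1000) / (0.816 * 291) = 0.0000099 /K = 9.9 x 10^-6 /K

9.9 x 10^-6 /K


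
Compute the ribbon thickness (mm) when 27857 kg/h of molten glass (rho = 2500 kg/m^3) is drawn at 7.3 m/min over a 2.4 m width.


Ribbon cross-section from mass balance:
  Volume rate = throughput / density = 27857 / 2500 = 11.1428 m^3/h
  thickness = volume rate / (speed * 60 * width), i.e.
  thickness = throughput / (60 * speed * width * density) * 1000
  thickness = 27857 / (60 * 7.3 * 2.4 * 2500) * 1000 = 10.6 mm

10.6 mm


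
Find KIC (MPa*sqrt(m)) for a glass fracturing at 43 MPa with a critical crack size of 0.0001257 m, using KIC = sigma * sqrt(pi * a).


Fracture toughness: KIC = sigma * sqrt(pi * a)
  pi * a = pi * 0.0001257 = 0.000394898
  sqrt(pi * a) = 0.019872
  KIC = 43 * 0.019872 = 0.854 MPa*sqrt(m)

0.854 MPa*sqrt(m)


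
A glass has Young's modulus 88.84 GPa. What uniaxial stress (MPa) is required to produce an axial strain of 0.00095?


Rearrange E = sigma / epsilon:
  sigma = E * epsilon
  E (MPa) = 88.84 * 1000 = 88840
  sigma = 88840 * 0.00095 = 84.4 MPa

84.4 MPa


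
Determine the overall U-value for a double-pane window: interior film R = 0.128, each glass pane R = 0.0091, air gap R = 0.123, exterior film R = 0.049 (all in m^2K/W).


Total thermal resistance (series):
  R_total = R_in + R_glass + R_air + R_glass + R_out
  R_total = 0.128 + 0.0091 + 0.123 + 0.0091 + 0.049 = 0.3182 m^2K/W
U-value = 1 / R_total = 1 / 0.3182 = 3.143 W/m^2K

3.143 W/m^2K


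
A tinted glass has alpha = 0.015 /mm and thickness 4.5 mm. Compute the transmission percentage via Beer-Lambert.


Beer-Lambert law: T = exp(-alpha * thickness)
  exponent = -0.015 * 4.5 = -0.0675
  T = exp(-0.0675) = 0.9347
  Percentage = 0.9347 * 100 = 93.47%

93.47%


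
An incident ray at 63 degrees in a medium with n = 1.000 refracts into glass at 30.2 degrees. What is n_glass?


Apply Snell's law: n1 * sin(theta1) = n2 * sin(theta2)
  n2 = n1 * sin(theta1) / sin(theta2)
  sin(63) = 0.891007
  sin(30.2) = 0.50302
  n2 = 1.000 * 0.891007 / 0.50302 = 1.7713

1.7713


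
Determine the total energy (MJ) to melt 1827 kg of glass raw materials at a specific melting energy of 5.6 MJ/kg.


Total energy = mass * specific energy
  E = 1827 * 5.6 = 10231.2 MJ

10231.2 MJ


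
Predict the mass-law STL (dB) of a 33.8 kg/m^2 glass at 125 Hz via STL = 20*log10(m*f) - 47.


Mass law: STL = 20 * log10(m * f) - 47
  m * f = 33.8 * 125 = 4225
  log10(4225) = 3.62583
  STL = 20 * 3.62583 - 47 = 72.5166 - 47 = 25.5 dB

25.5 dB


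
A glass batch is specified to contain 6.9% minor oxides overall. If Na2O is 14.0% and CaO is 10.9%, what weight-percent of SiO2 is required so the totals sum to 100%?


Known pieces sum to 100%:
  SiO2 = 100 - (others + Na2O + CaO)
  SiO2 = 100 - (6.9 + 14.0 + 10.9) = 68.2%

68.2%


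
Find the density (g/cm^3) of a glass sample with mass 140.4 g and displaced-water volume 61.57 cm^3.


Use the definition of density:
  rho = mass / volume
  rho = 140.4 / 61.57 = 2.28 g/cm^3

2.28 g/cm^3


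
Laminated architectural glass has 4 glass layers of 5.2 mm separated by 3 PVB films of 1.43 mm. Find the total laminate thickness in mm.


Total thickness = glass contribution + PVB contribution
  Glass: 4 * 5.2 = 20.8 mm
  PVB: 3 * 1.43 = 4.29 mm
  Total = 20.8 + 4.29 = 25.09 mm

25.09 mm


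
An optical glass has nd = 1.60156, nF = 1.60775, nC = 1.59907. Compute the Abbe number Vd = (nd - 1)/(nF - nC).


Abbe number formula: Vd = (nd - 1) / (nF - nC)
  nd - 1 = 1.60156 - 1 = 0.60156
  nF - nC = 1.60775 - 1.59907 = 0.00868
  Vd = 0.60156 / 0.00868 = 69.3

69.3


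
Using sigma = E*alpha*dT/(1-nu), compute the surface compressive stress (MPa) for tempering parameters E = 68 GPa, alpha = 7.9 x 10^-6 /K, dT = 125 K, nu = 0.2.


Tempering stress: sigma = E * alpha * dT / (1 - nu)
  E (MPa) = 68 * 1000 = 68000
  Numerator = 68000 * (7.9 x 10^-6) * 125 = 67.15
  Denominator = 1 - 0.2 = 0.8
  sigma = 67.15 / 0.8 = 83.9 MPa

83.9 MPa


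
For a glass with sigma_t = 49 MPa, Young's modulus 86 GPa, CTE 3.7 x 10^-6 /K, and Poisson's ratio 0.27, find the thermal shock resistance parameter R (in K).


Thermal shock resistance: R = sigma * (1 - nu) / (E * alpha)
  Numerator = 49 * (1 - 0.27) = 35.77
  Denominator = 86 * 1000 * (3.7 x 10^-6) = 0.3182
  R = 35.77 / 0.3182 = 112.4 K

112.4 K


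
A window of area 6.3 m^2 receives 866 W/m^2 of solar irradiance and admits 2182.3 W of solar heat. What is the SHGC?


Rearrange Q = Area * SHGC * Irradiance:
  SHGC = Q / (Area * Irradiance)
  SHGC = 2182.3 / (6.3 * 866) = 0.4

0.4


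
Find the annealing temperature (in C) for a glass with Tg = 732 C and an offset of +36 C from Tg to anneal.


The annealing temperature is Tg plus the offset:
  T_anneal = 732 + 36 = 768 C

768 C


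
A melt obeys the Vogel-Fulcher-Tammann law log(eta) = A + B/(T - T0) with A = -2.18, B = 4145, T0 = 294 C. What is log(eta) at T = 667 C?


VFT equation: log(eta) = A + B / (T - T0)
  T - T0 = 667 - 294 = 373
  B / (T - T0) = 4145 / 373 = 11.113
  log(eta) = -2.18 + 11.113 = 8.933

8.933


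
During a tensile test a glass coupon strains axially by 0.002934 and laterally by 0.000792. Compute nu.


Poisson's ratio: nu = lateral strain / axial strain
  nu = 0.000792 / 0.002934 = 0.2699

0.2699


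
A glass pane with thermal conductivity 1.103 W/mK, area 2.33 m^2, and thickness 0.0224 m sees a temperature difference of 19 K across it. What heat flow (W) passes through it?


Fourier's law: Q = k * A * dT / t
  Q = 1.103 * 2.33 * 19 / 0.0224
  Q = 48.82981 / 0.0224 = 2179.9 W

2179.9 W


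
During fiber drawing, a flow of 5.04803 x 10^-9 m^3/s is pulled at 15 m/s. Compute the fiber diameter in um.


Cross-sectional area from continuity:
  A = Q / v = 5.04803 x 10^-9 / 15 = 3.365353 x 10^-10 m^2
Diameter from circular cross-section:
  d = sqrt(4A / pi) * 10^6 (m -> um)
  d = sqrt(4 * 3.365353 x 10^-10 / pi) * 10^6 = 20.7 um

20.7 um


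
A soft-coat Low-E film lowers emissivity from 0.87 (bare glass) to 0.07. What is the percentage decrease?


Percentage reduction = (1 - coated/uncoated) * 100
  Ratio = 0.07 / 0.87 = 0.0805
  Reduction = (1 - 0.0805) * 100 = 92.0%

92.0%


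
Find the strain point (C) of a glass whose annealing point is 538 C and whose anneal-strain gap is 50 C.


Strain point = annealing point - difference:
  T_strain = 538 - 50 = 488 C

488 C


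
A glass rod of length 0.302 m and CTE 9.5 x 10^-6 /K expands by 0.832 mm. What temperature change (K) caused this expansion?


Rearrange dL = alpha * L0 * dT for dT:
  dT = dL / (alpha * L0)
  dL (m) = 0.832 / 1000 = 0.000832
  dT = 0.000832 / ((9.5 x 10^-6) * 0.302) = 290.0 K

290.0 K


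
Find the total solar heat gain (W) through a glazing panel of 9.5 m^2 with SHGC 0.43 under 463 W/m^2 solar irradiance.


Solar heat gain: Q = Area * SHGC * Irradiance
  Q = 9.5 * 0.43 * 463 = 1891.4 W

1891.4 W


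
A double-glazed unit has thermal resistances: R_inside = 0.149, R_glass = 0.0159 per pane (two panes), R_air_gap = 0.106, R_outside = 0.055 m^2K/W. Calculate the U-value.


Total thermal resistance (series):
  R_total = R_in + R_glass + R_air + R_glass + R_out
  R_total = 0.149 + 0.0159 + 0.106 + 0.0159 + 0.055 = 0.3418 m^2K/W
U-value = 1 / R_total = 1 / 0.3418 = 2.926 W/m^2K

2.926 W/m^2K


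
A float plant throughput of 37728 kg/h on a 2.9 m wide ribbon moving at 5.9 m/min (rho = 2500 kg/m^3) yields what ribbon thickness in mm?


Ribbon cross-section from mass balance:
  Volume rate = throughput / density = 37728 / 2500 = 15.0912 m^3/h
  thickness = volume rate / (speed * 60 * width), i.e.
  thickness = throughput / (60 * speed * width * density) * 1000
  thickness = 37728 / (60 * 5.9 * 2.9 * 2500) * 1000 = 14.7 mm

14.7 mm


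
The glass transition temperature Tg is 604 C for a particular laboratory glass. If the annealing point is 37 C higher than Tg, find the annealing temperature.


The annealing temperature is Tg plus the offset:
  T_anneal = 604 + 37 = 641 C

641 C


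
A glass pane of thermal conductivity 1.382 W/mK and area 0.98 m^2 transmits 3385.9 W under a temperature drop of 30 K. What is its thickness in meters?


Fourier's law: t = k * A * dT / Q
  t = 1.382 * 0.98 * 30 / 3385.9
  t = 40.6308 / 3385.9 = 0.012 m

0.012 m


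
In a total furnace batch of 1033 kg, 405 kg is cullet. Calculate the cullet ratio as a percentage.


Cullet ratio = (cullet mass / total batch mass) * 100
  Ratio = 405 / 1033 * 100 = 39.21%

39.21%


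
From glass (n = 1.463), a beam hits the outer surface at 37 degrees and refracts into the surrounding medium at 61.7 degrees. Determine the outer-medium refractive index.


Apply Snell's law: n1 * sin(theta1) = n2 * sin(theta2)
  n2 = n1 * sin(theta1) / sin(theta2)
  sin(37) = 0.601815
  sin(61.7) = 0.880477
  n2 = 1.463 * 0.601815 / 0.880477 = 1.0

1.0


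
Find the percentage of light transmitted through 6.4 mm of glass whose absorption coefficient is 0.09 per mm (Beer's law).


Beer-Lambert law: T = exp(-alpha * thickness)
  exponent = -0.09 * 6.4 = -0.576
  T = exp(-0.576) = 0.5621
  Percentage = 0.5621 * 100 = 56.21%

56.21%


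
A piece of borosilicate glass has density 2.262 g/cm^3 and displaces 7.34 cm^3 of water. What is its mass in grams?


Rearrange rho = m / V:
  m = rho * V
  m = 2.262 * 7.34 = 16.603 g

16.603 g


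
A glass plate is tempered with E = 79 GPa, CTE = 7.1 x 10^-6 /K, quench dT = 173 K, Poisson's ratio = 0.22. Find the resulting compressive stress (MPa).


Tempering stress: sigma = E * alpha * dT / (1 - nu)
  E (MPa) = 79 * 1000 = 79000
  Numerator = 79000 * (7.1 x 10^-6) * 173 = 97.0357
  Denominator = 1 - 0.22 = 0.78
  sigma = 97.0357 / 0.78 = 124.4 MPa

124.4 MPa


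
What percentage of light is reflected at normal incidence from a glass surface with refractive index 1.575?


Fresnel reflectance at normal incidence:
  R = ((n - 1)/(n + 1))^2
  (n - 1)/(n + 1) = (1.575 - 1)/(1.575 + 1) = 0.223301
  R = 0.223301^2 = 0.0498633
  R(%) = 0.0498633 * 100 = 4.986%

4.986%


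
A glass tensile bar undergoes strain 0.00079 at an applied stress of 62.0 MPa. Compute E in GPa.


Young's modulus: E = stress / strain
  E = 62.0 MPa / 0.00079 = 78481.01 MPa
Convert to GPa: 78481.01 / 1000 = 78.48 GPa

78.48 GPa


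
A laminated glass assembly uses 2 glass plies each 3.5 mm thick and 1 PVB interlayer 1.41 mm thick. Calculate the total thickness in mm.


Total thickness = glass contribution + PVB contribution
  Glass: 2 * 3.5 = 7.0 mm
  PVB: 1 * 1.41 = 1.41 mm
  Total = 7.0 + 1.41 = 8.41 mm

8.41 mm


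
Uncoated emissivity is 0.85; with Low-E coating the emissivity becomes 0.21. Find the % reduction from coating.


Percentage reduction = (1 - coated/uncoated) * 100
  Ratio = 0.21 / 0.85 = 0.2471
  Reduction = (1 - 0.2471) * 100 = 75.3%

75.3%


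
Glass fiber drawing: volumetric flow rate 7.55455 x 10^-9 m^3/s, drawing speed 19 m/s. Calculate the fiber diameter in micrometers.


Cross-sectional area from continuity:
  A = Q / v = 7.55455 x 10^-9 / 19 = 3.976079 x 10^-10 m^2
Diameter from circular cross-section:
  d = sqrt(4A / pi) * 10^6 (m -> um)
  d = sqrt(4 * 3.976079 x 10^-10 / pi) * 10^6 = 22.5 um

22.5 um


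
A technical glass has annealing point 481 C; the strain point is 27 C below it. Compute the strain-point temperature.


Strain point = annealing point - difference:
  T_strain = 481 - 27 = 454 C

454 C


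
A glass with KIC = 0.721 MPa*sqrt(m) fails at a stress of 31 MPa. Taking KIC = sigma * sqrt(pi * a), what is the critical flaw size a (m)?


Rearrange KIC = sigma * sqrt(pi * a):
  sqrt(pi * a) = KIC / sigma
  sqrt(pi * a) = 0.721 / 31 = 0.023258
  a = (KIC / sigma)^2 / pi
  a = 0.023258^2 / pi = 0.0001722 m

0.0001722 m


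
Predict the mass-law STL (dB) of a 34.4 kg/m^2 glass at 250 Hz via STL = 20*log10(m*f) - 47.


Mass law: STL = 20 * log10(m * f) - 47
  m * f = 34.4 * 250 = 8600
  log10(8600) = 3.9345
  STL = 20 * 3.9345 - 47 = 78.69 - 47 = 31.7 dB

31.7 dB


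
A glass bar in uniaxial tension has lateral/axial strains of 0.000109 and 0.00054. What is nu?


Poisson's ratio: nu = lateral strain / axial strain
  nu = 0.000109 / 0.00054 = 0.2019

0.2019


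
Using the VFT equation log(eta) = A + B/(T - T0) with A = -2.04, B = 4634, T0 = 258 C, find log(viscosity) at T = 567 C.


VFT equation: log(eta) = A + B / (T - T0)
  T - T0 = 567 - 258 = 309
  B / (T - T0) = 4634 / 309 = 14.997
  log(eta) = -2.04 + 14.997 = 12.957

12.957


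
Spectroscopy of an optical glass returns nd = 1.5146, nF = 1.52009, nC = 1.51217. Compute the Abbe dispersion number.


Abbe number formula: Vd = (nd - 1) / (nF - nC)
  nd - 1 = 1.5146 - 1 = 0.5146
  nF - nC = 1.52009 - 1.51217 = 0.00792
  Vd = 0.5146 / 0.00792 = 64.97

64.97


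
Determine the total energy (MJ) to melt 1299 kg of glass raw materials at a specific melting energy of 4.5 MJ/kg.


Total energy = mass * specific energy
  E = 1299 * 4.5 = 5845.5 MJ

5845.5 MJ


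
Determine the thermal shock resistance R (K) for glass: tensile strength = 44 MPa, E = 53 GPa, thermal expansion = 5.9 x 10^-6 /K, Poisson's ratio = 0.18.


Thermal shock resistance: R = sigma * (1 - nu) / (E * alpha)
  Numerator = 44 * (1 - 0.18) = 36.08
  Denominator = 53 * 1000 * (5.9 x 10^-6) = 0.3127
  R = 36.08 / 0.3127 = 115.4 K

115.4 K


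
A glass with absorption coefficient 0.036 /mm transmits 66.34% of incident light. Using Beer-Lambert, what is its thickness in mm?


Rearrange T = exp(-alpha * thickness):
  thickness = -ln(T) / alpha
  T = 66.34/100 = 0.6634
  ln(T) = -0.41038
  -ln(T) = 0.41038
  thickness = 0.41038 / 0.036 = 11.4 mm

11.4 mm


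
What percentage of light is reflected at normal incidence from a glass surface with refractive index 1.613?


Fresnel reflectance at normal incidence:
  R = ((n - 1)/(n + 1))^2
  (n - 1)/(n + 1) = (1.613 - 1)/(1.613 + 1) = 0.234596
  R = 0.234596^2 = 0.0550353
  R(%) = 0.0550353 * 100 = 5.504%

5.504%


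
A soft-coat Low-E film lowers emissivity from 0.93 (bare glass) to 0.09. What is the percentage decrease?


Percentage reduction = (1 - coated/uncoated) * 100
  Ratio = 0.09 / 0.93 = 0.0968
  Reduction = (1 - 0.0968) * 100 = 90.3%

90.3%


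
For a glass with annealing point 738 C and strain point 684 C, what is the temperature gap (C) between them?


Gap = T_anneal - T_strain:
  gap = 738 - 684 = 54 C

54 C


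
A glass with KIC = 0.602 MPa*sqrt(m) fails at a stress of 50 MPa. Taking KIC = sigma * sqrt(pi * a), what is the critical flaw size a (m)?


Rearrange KIC = sigma * sqrt(pi * a):
  sqrt(pi * a) = KIC / sigma
  sqrt(pi * a) = 0.602 / 50 = 0.01204
  a = (KIC / sigma)^2 / pi
  a = 0.01204^2 / pi = 0.0000461 m

0.0000461 m


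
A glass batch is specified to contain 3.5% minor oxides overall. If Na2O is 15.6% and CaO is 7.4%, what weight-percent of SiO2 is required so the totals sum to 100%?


Known pieces sum to 100%:
  SiO2 = 100 - (others + Na2O + CaO)
  SiO2 = 100 - (3.5 + 15.6 + 7.4) = 73.5%

73.5%


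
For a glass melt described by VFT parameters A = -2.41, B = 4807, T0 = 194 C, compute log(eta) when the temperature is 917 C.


VFT equation: log(eta) = A + B / (T - T0)
  T - T0 = 917 - 194 = 723
  B / (T - T0) = 4807 / 723 = 6.649
  log(eta) = -2.41 + 6.649 = 4.239

4.239


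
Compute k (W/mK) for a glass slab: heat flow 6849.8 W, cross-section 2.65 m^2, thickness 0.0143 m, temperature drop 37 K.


Fourier's law rearranged: k = Q * t / (A * dT)
  Numerator = 6849.8 * 0.0143 = 97.95214
  Denominator = 2.65 * 37 = 98.05
  k = 97.95214 / 98.05 = 0.999 W/mK

0.999 W/mK


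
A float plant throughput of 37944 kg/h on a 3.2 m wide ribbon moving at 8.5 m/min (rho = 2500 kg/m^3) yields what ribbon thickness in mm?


Ribbon cross-section from mass balance:
  Volume rate = throughput / density = 37944 / 2500 = 15.1776 m^3/h
  thickness = volume rate / (speed * 60 * width), i.e.
  thickness = throughput / (60 * speed * width * density) * 1000
  thickness = 37944 / (60 * 8.5 * 3.2 * 2500) * 1000 = 9.3 mm

9.3 mm


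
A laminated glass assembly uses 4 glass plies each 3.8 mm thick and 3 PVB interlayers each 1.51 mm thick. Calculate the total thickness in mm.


Total thickness = glass contribution + PVB contribution
  Glass: 4 * 3.8 = 15.2 mm
  PVB: 3 * 1.51 = 4.53 mm
  Total = 15.2 + 4.53 = 19.73 mm

19.73 mm


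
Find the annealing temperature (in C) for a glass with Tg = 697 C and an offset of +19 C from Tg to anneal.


The annealing temperature is Tg plus the offset:
  T_anneal = 697 + 19 = 716 C

716 C


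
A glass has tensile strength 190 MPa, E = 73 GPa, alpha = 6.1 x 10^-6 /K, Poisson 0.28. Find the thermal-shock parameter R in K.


Thermal shock resistance: R = sigma * (1 - nu) / (E * alpha)
  Numerator = 190 * (1 - 0.28) = 136.8
  Denominator = 73 * 1000 * (6.1 x 10^-6) = 0.4453
  R = 136.8 / 0.4453 = 307.2 K

307.2 K


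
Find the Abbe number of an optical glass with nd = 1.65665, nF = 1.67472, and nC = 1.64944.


Abbe number formula: Vd = (nd - 1) / (nF - nC)
  nd - 1 = 1.65665 - 1 = 0.65665
  nF - nC = 1.67472 - 1.64944 = 0.02528
  Vd = 0.65665 / 0.02528 = 25.98

25.98


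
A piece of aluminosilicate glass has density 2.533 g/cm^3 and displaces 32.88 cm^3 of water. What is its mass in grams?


Rearrange rho = m / V:
  m = rho * V
  m = 2.533 * 32.88 = 83.285 g

83.285 g


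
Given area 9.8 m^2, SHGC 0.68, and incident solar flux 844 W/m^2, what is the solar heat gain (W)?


Solar heat gain: Q = Area * SHGC * Irradiance
  Q = 9.8 * 0.68 * 844 = 5624.4 W

5624.4 W


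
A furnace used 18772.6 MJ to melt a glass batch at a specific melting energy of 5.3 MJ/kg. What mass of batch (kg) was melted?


Rearrange E = m * s for m:
  m = E / s
  m = 18772.6 / 5.3 = 3542.0 kg

3542.0 kg


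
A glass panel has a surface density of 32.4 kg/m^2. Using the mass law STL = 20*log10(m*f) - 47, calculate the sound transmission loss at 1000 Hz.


Mass law: STL = 20 * log10(m * f) - 47
  m * f = 32.4 * 1000 = 32400
  log10(32400) = 4.51055
  STL = 20 * 4.51055 - 47 = 90.211 - 47 = 43.2 dB

43.2 dB


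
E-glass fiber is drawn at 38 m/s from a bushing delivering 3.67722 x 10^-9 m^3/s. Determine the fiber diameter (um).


Cross-sectional area from continuity:
  A = Q / v = 3.67722 x 10^-9 / 38 = 9.676895 x 10^-11 m^2
Diameter from circular cross-section:
  d = sqrt(4A / pi) * 10^6 (m -> um)
  d = sqrt(4 * 9.676895 x 10^-11 / pi) * 10^6 = 11.1 um

11.1 um


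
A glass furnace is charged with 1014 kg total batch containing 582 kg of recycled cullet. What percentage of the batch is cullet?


Cullet ratio = (cullet mass / total batch mass) * 100
  Ratio = 582 / 1014 * 100 = 57.4%

57.4%


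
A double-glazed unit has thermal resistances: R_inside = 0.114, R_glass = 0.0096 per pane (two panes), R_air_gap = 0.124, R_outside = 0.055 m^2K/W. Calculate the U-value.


Total thermal resistance (series):
  R_total = R_in + R_glass + R_air + R_glass + R_out
  R_total = 0.114 + 0.0096 + 0.124 + 0.0096 + 0.055 = 0.3122 m^2K/W
U-value = 1 / R_total = 1 / 0.3122 = 3.203 W/m^2K

3.203 W/m^2K


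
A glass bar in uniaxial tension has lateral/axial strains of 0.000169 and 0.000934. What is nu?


Poisson's ratio: nu = lateral strain / axial strain
  nu = 0.000169 / 0.000934 = 0.1809

0.1809


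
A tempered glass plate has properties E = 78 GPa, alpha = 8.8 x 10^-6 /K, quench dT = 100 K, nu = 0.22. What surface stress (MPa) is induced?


Tempering stress: sigma = E * alpha * dT / (1 - nu)
  E (MPa) = 78 * 1000 = 78000
  Numerator = 78000 * (8.8 x 10^-6) * 100 = 68.64
  Denominator = 1 - 0.22 = 0.78
  sigma = 68.64 / 0.78 = 88.0 MPa

88.0 MPa


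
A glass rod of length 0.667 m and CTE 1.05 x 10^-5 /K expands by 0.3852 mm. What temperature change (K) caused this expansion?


Rearrange dL = alpha * L0 * dT for dT:
  dT = dL / (alpha * L0)
  dL (m) = 0.3852 / 1000 = 0.0003852
  dT = 0.0003852 / ((1.05 x 10^-5) * 0.667) = 55.0 K

55.0 K


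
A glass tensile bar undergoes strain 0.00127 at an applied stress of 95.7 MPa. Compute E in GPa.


Young's modulus: E = stress / strain
  E = 95.7 MPa / 0.00127 = 75354.33 MPa
Convert to GPa: 75354.33 / 1000 = 75.35 GPa

75.35 GPa


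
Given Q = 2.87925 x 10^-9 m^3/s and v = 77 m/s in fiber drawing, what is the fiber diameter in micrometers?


Cross-sectional area from continuity:
  A = Q / v = 2.87925 x 10^-9 / 77 = 3.739286 x 10^-11 m^2
Diameter from circular cross-section:
  d = sqrt(4A / pi) * 10^6 (m -> um)
  d = sqrt(4 * 3.739286 x 10^-11 / pi) * 10^6 = 6.9 um

6.9 um


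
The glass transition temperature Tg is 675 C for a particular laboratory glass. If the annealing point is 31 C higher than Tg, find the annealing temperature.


The annealing temperature is Tg plus the offset:
  T_anneal = 675 + 31 = 706 C

706 C


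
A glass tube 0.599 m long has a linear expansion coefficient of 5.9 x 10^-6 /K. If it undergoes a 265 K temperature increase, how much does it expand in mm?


Thermal expansion formula: dL = alpha * L0 * dT
  dL = (5.9 x 10^-6) * 0.599 * 265 = 0.00093654 m
Convert to mm: 0.00093654 * 1000 = 0.9365 mm

0.9365 mm


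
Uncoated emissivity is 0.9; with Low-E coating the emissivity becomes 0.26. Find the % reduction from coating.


Percentage reduction = (1 - coated/uncoated) * 100
  Ratio = 0.26 / 0.9 = 0.2889
  Reduction = (1 - 0.2889) * 100 = 71.1%

71.1%


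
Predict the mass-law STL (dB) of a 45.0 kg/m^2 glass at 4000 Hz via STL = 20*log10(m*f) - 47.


Mass law: STL = 20 * log10(m * f) - 47
  m * f = 45.0 * 4000 = 180000
  log10(180000) = 5.25527
  STL = 20 * 5.25527 - 47 = 105.1054 - 47 = 58.1 dB

58.1 dB


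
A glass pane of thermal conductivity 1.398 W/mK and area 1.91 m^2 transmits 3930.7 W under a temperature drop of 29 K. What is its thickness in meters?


Fourier's law: t = k * A * dT / Q
  t = 1.398 * 1.91 * 29 / 3930.7
  t = 77.43522 / 3930.7 = 0.0197 m

0.0197 m


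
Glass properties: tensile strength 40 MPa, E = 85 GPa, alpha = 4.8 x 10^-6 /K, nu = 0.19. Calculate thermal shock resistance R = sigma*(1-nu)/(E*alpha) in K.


Thermal shock resistance: R = sigma * (1 - nu) / (E * alpha)
  Numerator = 40 * (1 - 0.19) = 32.4
  Denominator = 85 * 1000 * (4.8 x 10^-6) = 0.408
  R = 32.4 / 0.408 = 79.4 K

79.4 K


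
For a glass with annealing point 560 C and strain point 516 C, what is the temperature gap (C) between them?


Gap = T_anneal - T_strain:
  gap = 560 - 516 = 44 C

44 C


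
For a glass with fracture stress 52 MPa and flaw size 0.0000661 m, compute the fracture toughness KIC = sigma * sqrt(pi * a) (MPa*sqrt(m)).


Fracture toughness: KIC = sigma * sqrt(pi * a)
  pi * a = pi * 0.0000661 = 0.000207659
  sqrt(pi * a) = 0.01441
  KIC = 52 * 0.01441 = 0.749 MPa*sqrt(m)

0.749 MPa*sqrt(m)


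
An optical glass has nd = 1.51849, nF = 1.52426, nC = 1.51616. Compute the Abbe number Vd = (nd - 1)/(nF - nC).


Abbe number formula: Vd = (nd - 1) / (nF - nC)
  nd - 1 = 1.51849 - 1 = 0.51849
  nF - nC = 1.52426 - 1.51616 = 0.0081
  Vd = 0.51849 / 0.0081 = 64.01

64.01


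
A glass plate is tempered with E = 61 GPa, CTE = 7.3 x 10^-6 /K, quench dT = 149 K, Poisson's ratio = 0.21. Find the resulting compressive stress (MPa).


Tempering stress: sigma = E * alpha * dT / (1 - nu)
  E (MPa) = 61 * 1000 = 61000
  Numerator = 61000 * (7.3 x 10^-6) * 149 = 66.3497
  Denominator = 1 - 0.21 = 0.79
  sigma = 66.3497 / 0.79 = 84.0 MPa

84.0 MPa


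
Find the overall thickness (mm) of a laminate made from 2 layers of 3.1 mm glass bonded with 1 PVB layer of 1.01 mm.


Total thickness = glass contribution + PVB contribution
  Glass: 2 * 3.1 = 6.2 mm
  PVB: 1 * 1.01 = 1.01 mm
  Total = 6.2 + 1.01 = 7.21 mm

7.21 mm


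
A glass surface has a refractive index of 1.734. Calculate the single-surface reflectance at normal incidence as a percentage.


Fresnel reflectance at normal incidence:
  R = ((n - 1)/(n + 1))^2
  (n - 1)/(n + 1) = (1.734 - 1)/(1.734 + 1) = 0.268471
  R = 0.268471^2 = 0.0720767
  R(%) = 0.0720767 * 100 = 7.208%

7.208%


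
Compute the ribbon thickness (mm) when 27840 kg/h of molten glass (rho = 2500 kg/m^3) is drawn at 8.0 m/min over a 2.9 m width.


Ribbon cross-section from mass balance:
  Volume rate = throughput / density = 27840 / 2500 = 11.136 m^3/h
  thickness = volume rate / (speed * 60 * width), i.e.
  thickness = throughput / (60 * speed * width * density) * 1000
  thickness = 27840 / (60 * 8.0 * 2.9 * 2500) * 1000 = 8.0 mm

8.0 mm


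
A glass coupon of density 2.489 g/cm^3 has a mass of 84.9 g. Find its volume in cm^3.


Rearrange rho = m / V:
  V = m / rho
  V = 84.9 / 2.489 = 34.11 cm^3

34.11 cm^3


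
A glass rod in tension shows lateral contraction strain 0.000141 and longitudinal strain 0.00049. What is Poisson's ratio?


Poisson's ratio: nu = lateral strain / axial strain
  nu = 0.000141 / 0.00049 = 0.2878

0.2878


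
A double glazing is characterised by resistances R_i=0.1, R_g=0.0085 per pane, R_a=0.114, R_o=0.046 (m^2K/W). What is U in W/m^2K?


Total thermal resistance (series):
  R_total = R_in + R_glass + R_air + R_glass + R_out
  R_total = 0.1 + 0.0085 + 0.114 + 0.0085 + 0.046 = 0.277 m^2K/W
U-value = 1 / R_total = 1 / 0.277 = 3.61 W/m^2K

3.61 W/m^2K


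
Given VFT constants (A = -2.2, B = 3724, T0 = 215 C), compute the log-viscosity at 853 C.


VFT equation: log(eta) = A + B / (T - T0)
  T - T0 = 853 - 215 = 638
  B / (T - T0) = 3724 / 638 = 5.837
  log(eta) = -2.2 + 5.837 = 3.637

3.637


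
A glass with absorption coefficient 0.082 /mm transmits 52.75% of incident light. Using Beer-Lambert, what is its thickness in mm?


Rearrange T = exp(-alpha * thickness):
  thickness = -ln(T) / alpha
  T = 52.75/100 = 0.5275
  ln(T) = -0.63961
  -ln(T) = 0.63961
  thickness = 0.63961 / 0.082 = 7.8 mm

7.8 mm


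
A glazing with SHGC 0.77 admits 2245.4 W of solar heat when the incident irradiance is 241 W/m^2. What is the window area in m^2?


Rearrange Q = Area * SHGC * Irradiance:
  Area = Q / (SHGC * Irradiance)
  Area = 2245.4 / (0.77 * 241) = 12.1 m^2

12.1 m^2


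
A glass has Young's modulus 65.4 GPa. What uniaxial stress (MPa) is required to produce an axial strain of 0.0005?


Rearrange E = sigma / epsilon:
  sigma = E * epsilon
  E (MPa) = 65.4 * 1000 = 65400
  sigma = 65400 * 0.0005 = 32.7 MPa

32.7 MPa


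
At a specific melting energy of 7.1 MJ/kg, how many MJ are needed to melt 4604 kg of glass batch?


Total energy = mass * specific energy
  E = 4604 * 7.1 = 32688.4 MJ

32688.4 MJ


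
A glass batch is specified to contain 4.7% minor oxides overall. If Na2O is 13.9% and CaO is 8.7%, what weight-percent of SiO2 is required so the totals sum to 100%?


Known pieces sum to 100%:
  SiO2 = 100 - (others + Na2O + CaO)
  SiO2 = 100 - (4.7 + 13.9 + 8.7) = 72.7%

72.7%


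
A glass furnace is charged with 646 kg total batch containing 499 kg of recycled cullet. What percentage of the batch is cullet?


Cullet ratio = (cullet mass / total batch mass) * 100
  Ratio = 499 / 646 * 100 = 77.24%

77.24%


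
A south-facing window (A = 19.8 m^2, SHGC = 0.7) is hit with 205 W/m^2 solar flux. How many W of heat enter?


Solar heat gain: Q = Area * SHGC * Irradiance
  Q = 19.8 * 0.7 * 205 = 2841.3 W

2841.3 W


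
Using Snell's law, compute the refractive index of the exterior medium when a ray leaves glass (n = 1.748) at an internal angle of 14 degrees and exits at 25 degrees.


Apply Snell's law: n1 * sin(theta1) = n2 * sin(theta2)
  n2 = n1 * sin(theta1) / sin(theta2)
  sin(14) = 0.241922
  sin(25) = 0.422618
  n2 = 1.748 * 0.241922 / 0.422618 = 1.0006

1.0006


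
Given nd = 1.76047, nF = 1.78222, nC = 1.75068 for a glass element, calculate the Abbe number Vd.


Abbe number formula: Vd = (nd - 1) / (nF - nC)
  nd - 1 = 1.76047 - 1 = 0.76047
  nF - nC = 1.78222 - 1.75068 = 0.03154
  Vd = 0.76047 / 0.03154 = 24.11

24.11


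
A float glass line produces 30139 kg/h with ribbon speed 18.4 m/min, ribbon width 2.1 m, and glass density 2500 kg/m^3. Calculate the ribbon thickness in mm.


Ribbon cross-section from mass balance:
  Volume rate = throughput / density = 30139 / 2500 = 12.0556 m^3/h
  thickness = volume rate / (speed * 60 * width), i.e.
  thickness = throughput / (60 * speed * width * density) * 1000
  thickness = 30139 / (60 * 18.4 * 2.1 * 2500) * 1000 = 5.2 mm

5.2 mm


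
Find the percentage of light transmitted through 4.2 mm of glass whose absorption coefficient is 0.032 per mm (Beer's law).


Beer-Lambert law: T = exp(-alpha * thickness)
  exponent = -0.032 * 4.2 = -0.1344
  T = exp(-0.1344) = 0.8742
  Percentage = 0.8742 * 100 = 87.42%

87.42%


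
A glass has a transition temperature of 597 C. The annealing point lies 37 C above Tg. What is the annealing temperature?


The annealing temperature is Tg plus the offset:
  T_anneal = 597 + 37 = 634 C

634 C


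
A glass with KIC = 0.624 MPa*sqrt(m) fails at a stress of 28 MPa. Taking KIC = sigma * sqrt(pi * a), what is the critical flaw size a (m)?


Rearrange KIC = sigma * sqrt(pi * a):
  sqrt(pi * a) = KIC / sigma
  sqrt(pi * a) = 0.624 / 28 = 0.022286
  a = (KIC / sigma)^2 / pi
  a = 0.022286^2 / pi = 0.0001581 m

0.0001581 m


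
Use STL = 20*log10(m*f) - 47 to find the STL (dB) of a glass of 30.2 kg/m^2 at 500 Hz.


Mass law: STL = 20 * log10(m * f) - 47
  m * f = 30.2 * 500 = 15100
  log10(15100) = 4.17898
  STL = 20 * 4.17898 - 47 = 83.5796 - 47 = 36.6 dB

36.6 dB


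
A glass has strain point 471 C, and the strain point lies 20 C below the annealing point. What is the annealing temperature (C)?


T_anneal = T_strain + gap:
  T_anneal = 471 + 20 = 491 C

491 C


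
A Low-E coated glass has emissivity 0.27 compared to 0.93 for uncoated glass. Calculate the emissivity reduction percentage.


Percentage reduction = (1 - coated/uncoated) * 100
  Ratio = 0.27 / 0.93 = 0.2903
  Reduction = (1 - 0.2903) * 100 = 71.0%

71.0%


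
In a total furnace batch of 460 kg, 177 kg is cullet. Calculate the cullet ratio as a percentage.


Cullet ratio = (cullet mass / total batch mass) * 100
  Ratio = 177 / 460 * 100 = 38.48%

38.48%


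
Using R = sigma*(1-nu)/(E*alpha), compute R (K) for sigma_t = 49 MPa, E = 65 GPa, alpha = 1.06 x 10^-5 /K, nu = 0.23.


Thermal shock resistance: R = sigma * (1 - nu) / (E * alpha)
  Numerator = 49 * (1 - 0.23) = 37.73
  Denominator = 65 * 1000 * (1.06 x 10^-5) = 0.689
  R = 37.73 / 0.689 = 54.8 K

54.8 K


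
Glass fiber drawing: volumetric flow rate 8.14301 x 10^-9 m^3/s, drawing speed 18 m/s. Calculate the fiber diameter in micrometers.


Cross-sectional area from continuity:
  A = Q / v = 8.14301 x 10^-9 / 18 = 4.523894 x 10^-10 m^2
Diameter from circular cross-section:
  d = sqrt(4A / pi) * 10^6 (m -> um)
  d = sqrt(4 * 4.523894 x 10^-10 / pi) * 10^6 = 24.0 um

24.0 um


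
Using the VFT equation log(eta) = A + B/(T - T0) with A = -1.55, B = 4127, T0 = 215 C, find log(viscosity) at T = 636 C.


VFT equation: log(eta) = A + B / (T - T0)
  T - T0 = 636 - 215 = 421
  B / (T - T0) = 4127 / 421 = 9.803
  log(eta) = -1.55 + 9.803 = 8.253

8.253


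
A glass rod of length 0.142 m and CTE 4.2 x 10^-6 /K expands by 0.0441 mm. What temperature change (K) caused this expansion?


Rearrange dL = alpha * L0 * dT for dT:
  dT = dL / (alpha * L0)
  dL (m) = 0.0441 / 1000 = 0.0000441
  dT = 0.0000441 / ((4.2 x 10^-6) * 0.142) = 73.9 K

73.9 K


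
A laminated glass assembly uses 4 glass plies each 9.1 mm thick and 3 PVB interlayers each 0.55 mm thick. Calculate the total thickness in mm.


Total thickness = glass contribution + PVB contribution
  Glass: 4 * 9.1 = 36.4 mm
  PVB: 3 * 0.55 = 1.65 mm
  Total = 36.4 + 1.65 = 38.05 mm

38.05 mm


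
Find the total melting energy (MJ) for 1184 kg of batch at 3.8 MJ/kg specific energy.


Total energy = mass * specific energy
  E = 1184 * 3.8 = 4499.2 MJ

4499.2 MJ


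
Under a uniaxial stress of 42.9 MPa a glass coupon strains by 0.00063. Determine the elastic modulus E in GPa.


Young's modulus: E = stress / strain
  E = 42.9 MPa / 0.00063 = 68095.24 MPa
Convert to GPa: 68095.24 / 1000 = 68.1 GPa

68.1 GPa


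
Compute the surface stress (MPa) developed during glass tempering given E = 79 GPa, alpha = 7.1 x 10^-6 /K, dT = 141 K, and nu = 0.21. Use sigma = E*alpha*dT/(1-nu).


Tempering stress: sigma = E * alpha * dT / (1 - nu)
  E (MPa) = 79 * 1000 = 79000
  Numerator = 79000 * (7.1 x 10^-6) * 141 = 79.0869
  Denominator = 1 - 0.21 = 0.79
  sigma = 79.0869 / 0.79 = 100.1 MPa

100.1 MPa


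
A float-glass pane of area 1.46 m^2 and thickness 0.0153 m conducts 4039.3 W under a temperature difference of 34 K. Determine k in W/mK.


Fourier's law rearranged: k = Q * t / (A * dT)
  Numerator = 4039.3 * 0.0153 = 61.80129
  Denominator = 1.46 * 34 = 49.64
  k = 61.80129 / 49.64 = 1.245 W/mK

1.245 W/mK


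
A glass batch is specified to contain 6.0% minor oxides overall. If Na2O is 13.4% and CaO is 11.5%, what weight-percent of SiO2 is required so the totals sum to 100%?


Known pieces sum to 100%:
  SiO2 = 100 - (others + Na2O + CaO)
  SiO2 = 100 - (6.0 + 13.4 + 11.5) = 69.1%

69.1%


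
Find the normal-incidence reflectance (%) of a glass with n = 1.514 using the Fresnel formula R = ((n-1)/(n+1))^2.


Fresnel reflectance at normal incidence:
  R = ((n - 1)/(n + 1))^2
  (n - 1)/(n + 1) = (1.514 - 1)/(1.514 + 1) = 0.204455
  R = 0.204455^2 = 0.0418018
  R(%) = 0.0418018 * 100 = 4.18%

4.18%


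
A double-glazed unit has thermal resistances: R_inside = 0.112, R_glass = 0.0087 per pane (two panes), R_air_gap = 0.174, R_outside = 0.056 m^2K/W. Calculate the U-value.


Total thermal resistance (series):
  R_total = R_in + R_glass + R_air + R_glass + R_out
  R_total = 0.112 + 0.0087 + 0.174 + 0.0087 + 0.056 = 0.3594 m^2K/W
U-value = 1 / R_total = 1 / 0.3594 = 2.782 W/m^2K

2.782 W/m^2K


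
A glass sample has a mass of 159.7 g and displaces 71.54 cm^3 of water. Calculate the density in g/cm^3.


Use the definition of density:
  rho = mass / volume
  rho = 159.7 / 71.54 = 2.232 g/cm^3

2.232 g/cm^3


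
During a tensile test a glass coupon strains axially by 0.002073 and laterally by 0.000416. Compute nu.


Poisson's ratio: nu = lateral strain / axial strain
  nu = 0.000416 / 0.002073 = 0.2007

0.2007


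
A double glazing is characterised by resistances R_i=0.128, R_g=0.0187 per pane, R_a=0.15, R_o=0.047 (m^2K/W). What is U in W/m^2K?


Total thermal resistance (series):
  R_total = R_in + R_glass + R_air + R_glass + R_out
  R_total = 0.128 + 0.0187 + 0.15 + 0.0187 + 0.047 = 0.3624 m^2K/W
U-value = 1 / R_total = 1 / 0.3624 = 2.759 W/m^2K

2.759 W/m^2K


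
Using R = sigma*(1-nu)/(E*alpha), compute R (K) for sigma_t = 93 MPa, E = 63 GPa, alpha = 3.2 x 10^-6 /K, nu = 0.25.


Thermal shock resistance: R = sigma * (1 - nu) / (E * alpha)
  Numerator = 93 * (1 - 0.25) = 69.75
  Denominator = 63 * 1000 * (3.2 x 10^-6) = 0.2016
  R = 69.75 / 0.2016 = 346.0 K

346.0 K


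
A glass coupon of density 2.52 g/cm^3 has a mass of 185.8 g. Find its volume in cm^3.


Rearrange rho = m / V:
  V = m / rho
  V = 185.8 / 2.52 = 73.73 cm^3

73.73 cm^3


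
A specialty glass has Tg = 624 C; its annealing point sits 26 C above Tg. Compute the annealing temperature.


The annealing temperature is Tg plus the offset:
  T_anneal = 624 + 26 = 650 C

650 C


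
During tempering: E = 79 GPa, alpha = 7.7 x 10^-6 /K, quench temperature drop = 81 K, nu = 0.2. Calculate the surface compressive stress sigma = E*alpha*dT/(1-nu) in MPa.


Tempering stress: sigma = E * alpha * dT / (1 - nu)
  E (MPa) = 79 * 1000 = 79000
  Numerator = 79000 * (7.7 x 10^-6) * 81 = 49.2723
  Denominator = 1 - 0.2 = 0.8
  sigma = 49.2723 / 0.8 = 61.6 MPa

61.6 MPa


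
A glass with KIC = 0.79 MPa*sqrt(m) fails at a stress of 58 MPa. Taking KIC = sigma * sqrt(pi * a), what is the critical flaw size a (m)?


Rearrange KIC = sigma * sqrt(pi * a):
  sqrt(pi * a) = KIC / sigma
  sqrt(pi * a) = 0.79 / 58 = 0.013621
  a = (KIC / sigma)^2 / pi
  a = 0.013621^2 / pi = 0.0000591 m

0.0000591 m


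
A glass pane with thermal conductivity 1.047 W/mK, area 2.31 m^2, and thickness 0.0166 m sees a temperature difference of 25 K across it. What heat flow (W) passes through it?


Fourier's law: Q = k * A * dT / t
  Q = 1.047 * 2.31 * 25 / 0.0166
  Q = 60.46425 / 0.0166 = 3642.4 W

3642.4 W


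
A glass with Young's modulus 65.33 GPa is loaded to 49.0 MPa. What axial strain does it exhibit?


Rearrange E = sigma / epsilon:
  epsilon = sigma / E
  E (MPa) = 65.33 * 1000 = 65330
  epsilon = 49.0 / 65330 = 0.00075

0.00075


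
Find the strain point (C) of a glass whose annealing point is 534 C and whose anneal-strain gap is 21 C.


Strain point = annealing point - difference:
  T_strain = 534 - 21 = 513 C

513 C
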